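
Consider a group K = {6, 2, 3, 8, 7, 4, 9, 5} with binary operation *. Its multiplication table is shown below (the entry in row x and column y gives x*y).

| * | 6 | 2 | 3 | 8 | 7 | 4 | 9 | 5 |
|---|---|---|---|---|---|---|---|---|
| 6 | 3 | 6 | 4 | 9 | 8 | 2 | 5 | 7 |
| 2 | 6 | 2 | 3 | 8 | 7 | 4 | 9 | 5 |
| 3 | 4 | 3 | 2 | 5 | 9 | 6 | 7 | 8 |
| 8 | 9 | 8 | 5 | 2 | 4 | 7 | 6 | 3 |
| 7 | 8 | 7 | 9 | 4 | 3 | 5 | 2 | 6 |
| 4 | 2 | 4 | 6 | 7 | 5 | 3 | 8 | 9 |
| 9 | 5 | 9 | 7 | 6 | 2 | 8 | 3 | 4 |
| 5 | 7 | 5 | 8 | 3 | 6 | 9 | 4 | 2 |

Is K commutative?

Yes

Check whether the table is symmetric across its main diagonal.
Every entry (row x, col y) equals the entry (row y, col x), so K is abelian.
(In fact K ≅ Z_2 x Z_4.)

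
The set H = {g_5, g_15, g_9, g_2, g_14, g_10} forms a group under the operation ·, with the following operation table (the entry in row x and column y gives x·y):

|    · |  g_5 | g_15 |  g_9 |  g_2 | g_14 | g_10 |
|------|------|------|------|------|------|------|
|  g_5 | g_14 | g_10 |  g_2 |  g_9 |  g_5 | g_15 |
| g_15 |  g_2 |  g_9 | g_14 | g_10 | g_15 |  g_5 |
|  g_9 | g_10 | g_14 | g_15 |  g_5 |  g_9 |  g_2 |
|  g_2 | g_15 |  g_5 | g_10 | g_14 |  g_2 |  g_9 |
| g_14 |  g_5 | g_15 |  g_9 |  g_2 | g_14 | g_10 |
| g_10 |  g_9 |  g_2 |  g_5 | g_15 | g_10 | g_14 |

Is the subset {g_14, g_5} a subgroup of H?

Yes

{g_14, g_5} contains the identity g_14.
Checking products: every product of two elements of {g_14, g_5} (read from the table) lies in {g_14, g_5}, so the set is closed.
In a finite group, a nonempty closed subset is a subgroup. So {g_14, g_5} ≤ H.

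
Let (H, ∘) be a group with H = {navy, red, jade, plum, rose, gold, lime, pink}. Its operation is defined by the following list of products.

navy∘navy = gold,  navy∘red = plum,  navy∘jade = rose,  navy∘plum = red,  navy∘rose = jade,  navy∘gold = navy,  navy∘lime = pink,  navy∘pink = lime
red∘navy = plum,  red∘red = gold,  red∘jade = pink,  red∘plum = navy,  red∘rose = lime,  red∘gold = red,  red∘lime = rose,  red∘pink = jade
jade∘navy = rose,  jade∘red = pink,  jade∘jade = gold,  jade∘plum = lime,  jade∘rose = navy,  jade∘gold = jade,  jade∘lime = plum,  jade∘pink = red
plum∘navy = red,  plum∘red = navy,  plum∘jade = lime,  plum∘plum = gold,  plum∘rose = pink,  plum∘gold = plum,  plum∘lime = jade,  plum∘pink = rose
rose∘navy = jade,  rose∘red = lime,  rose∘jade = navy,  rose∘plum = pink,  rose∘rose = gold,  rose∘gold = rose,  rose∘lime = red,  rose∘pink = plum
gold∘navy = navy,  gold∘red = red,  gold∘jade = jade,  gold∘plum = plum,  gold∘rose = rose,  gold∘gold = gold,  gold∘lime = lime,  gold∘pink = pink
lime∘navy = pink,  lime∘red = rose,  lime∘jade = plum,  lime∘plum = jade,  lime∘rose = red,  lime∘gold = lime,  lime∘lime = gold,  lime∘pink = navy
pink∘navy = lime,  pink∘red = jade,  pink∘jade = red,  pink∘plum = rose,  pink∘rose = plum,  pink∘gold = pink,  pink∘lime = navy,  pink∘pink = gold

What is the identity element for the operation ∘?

The identity e satisfies e ∘ x = x for all x, so its row in the table reproduces the column headers.
Row gold reads: navy, red, jade, plum, rose, gold, lime, pink — exactly the header order. So gold is the identity.

gold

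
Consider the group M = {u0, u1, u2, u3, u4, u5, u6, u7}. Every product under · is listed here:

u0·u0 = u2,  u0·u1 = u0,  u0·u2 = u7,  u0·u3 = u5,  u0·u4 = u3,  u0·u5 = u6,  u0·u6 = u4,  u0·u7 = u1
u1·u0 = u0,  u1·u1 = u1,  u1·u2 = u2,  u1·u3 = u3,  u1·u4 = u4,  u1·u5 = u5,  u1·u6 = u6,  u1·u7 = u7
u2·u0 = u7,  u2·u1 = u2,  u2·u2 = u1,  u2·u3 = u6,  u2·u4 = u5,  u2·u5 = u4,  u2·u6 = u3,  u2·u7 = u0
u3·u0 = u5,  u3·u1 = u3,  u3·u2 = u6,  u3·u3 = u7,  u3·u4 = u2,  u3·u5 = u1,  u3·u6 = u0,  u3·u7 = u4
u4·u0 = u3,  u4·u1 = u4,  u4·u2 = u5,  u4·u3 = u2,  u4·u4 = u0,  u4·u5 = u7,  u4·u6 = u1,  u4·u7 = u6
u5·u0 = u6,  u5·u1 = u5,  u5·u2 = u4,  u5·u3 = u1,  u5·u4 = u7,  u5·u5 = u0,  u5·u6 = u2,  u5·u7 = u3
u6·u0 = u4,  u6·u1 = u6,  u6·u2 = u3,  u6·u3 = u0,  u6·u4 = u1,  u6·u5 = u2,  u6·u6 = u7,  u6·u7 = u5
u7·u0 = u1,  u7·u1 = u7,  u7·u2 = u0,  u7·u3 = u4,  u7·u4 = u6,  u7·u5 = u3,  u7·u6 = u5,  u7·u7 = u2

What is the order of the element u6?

The identity element is u1 (its row matches the header).
u6^1 = u6
u6^2 = u6·u6 = u7
u6^3 = u7·u6 = u5
u6^4 = u5·u6 = u2
u6^5 = u2·u6 = u3
u6^6 = u3·u6 = u0
u6^7 = u0·u6 = u4
u6^8 = u4·u6 = u1
The first power of u6 equal to the identity is u6^8, so ord(u6) = 8.

8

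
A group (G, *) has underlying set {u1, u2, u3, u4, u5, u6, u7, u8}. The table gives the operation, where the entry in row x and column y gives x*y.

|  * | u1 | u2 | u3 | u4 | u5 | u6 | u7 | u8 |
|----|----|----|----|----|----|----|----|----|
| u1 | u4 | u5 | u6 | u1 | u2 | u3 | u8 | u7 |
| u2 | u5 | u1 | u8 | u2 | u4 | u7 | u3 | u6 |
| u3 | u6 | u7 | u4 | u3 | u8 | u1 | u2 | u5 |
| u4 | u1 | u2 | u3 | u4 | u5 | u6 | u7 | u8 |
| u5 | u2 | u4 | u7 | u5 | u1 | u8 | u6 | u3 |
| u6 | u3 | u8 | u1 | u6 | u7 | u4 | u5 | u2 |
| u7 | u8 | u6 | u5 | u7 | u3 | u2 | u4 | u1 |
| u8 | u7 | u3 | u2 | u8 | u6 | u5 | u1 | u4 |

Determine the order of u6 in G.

2

The identity element is u4 (its row matches the header).
u6^1 = u6
u6^2 = u6*u6 = u4
The first power of u6 equal to the identity is u6^2, so ord(u6) = 2.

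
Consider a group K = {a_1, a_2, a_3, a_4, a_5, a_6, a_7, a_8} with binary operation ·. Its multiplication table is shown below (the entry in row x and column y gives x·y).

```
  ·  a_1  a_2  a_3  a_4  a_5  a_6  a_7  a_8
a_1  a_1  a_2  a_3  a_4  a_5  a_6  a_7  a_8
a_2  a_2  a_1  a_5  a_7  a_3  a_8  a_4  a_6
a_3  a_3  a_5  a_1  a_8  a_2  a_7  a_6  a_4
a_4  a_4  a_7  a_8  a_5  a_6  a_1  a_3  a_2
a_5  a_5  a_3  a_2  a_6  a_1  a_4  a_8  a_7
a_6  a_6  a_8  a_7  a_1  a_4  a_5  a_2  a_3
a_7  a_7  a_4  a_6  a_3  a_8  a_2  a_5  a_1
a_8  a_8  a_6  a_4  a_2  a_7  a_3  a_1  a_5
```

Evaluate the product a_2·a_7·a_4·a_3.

a_2

a_2·a_7 = a_4
a_4·a_4 = a_5
a_5·a_3 = a_2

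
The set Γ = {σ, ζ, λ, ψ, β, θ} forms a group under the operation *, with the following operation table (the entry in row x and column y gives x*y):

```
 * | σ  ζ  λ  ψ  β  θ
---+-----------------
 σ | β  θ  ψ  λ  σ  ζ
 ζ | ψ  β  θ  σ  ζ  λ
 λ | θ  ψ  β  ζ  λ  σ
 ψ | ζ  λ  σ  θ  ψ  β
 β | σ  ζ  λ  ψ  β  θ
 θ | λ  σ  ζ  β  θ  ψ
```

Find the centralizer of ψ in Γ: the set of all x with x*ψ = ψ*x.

{β, θ, ψ}

Compare row ψ with column ψ entry by entry.
θ*ψ = β = ψ*θ, so θ commutes with ψ.
σ*ψ = λ but ψ*σ = ζ, so σ does not.
Collecting the elements that commute with ψ: C(ψ) = {β, θ, ψ}.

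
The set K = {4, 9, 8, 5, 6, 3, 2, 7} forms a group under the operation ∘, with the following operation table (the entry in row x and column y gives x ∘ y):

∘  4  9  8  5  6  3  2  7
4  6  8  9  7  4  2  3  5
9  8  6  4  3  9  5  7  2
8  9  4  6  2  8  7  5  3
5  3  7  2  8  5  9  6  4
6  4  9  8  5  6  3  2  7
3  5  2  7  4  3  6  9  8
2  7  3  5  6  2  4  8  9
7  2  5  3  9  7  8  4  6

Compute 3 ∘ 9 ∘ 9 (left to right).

3 ∘ 9 = 2
2 ∘ 9 = 3

3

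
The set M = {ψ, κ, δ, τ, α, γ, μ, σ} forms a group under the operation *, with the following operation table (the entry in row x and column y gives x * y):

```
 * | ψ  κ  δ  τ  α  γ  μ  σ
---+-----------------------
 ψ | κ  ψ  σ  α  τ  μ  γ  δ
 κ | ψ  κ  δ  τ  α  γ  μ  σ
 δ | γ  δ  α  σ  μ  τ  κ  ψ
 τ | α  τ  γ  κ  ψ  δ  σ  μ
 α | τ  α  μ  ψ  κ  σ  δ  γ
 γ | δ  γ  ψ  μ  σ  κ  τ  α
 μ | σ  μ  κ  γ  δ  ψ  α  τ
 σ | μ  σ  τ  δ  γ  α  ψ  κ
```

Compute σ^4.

κ

σ^1 = σ
σ^2 = σ * σ = κ
σ^3 = κ * σ = σ
σ^4 = σ * σ = κ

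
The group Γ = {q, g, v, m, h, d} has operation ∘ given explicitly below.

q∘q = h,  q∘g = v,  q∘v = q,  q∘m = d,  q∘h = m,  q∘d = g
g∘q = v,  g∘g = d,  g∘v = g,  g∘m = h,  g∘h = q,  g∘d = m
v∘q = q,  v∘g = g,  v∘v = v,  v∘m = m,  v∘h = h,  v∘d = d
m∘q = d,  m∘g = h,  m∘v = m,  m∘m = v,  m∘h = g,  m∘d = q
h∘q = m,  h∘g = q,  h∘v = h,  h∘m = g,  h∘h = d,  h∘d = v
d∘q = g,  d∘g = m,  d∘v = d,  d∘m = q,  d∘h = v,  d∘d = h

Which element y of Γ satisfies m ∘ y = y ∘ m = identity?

First locate the identity: row v matches the header, so v is the identity.
Scan row m for v: m ∘ m = v. Hence m^(-1) = m.

m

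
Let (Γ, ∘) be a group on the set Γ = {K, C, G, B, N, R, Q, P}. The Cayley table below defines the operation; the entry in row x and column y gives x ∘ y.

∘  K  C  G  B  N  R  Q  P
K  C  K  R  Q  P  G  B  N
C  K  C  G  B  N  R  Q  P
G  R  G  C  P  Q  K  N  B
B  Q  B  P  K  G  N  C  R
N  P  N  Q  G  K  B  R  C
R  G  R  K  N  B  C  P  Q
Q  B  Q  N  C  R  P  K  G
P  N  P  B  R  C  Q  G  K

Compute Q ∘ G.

Read row Q, column G: Q ∘ G = N.

N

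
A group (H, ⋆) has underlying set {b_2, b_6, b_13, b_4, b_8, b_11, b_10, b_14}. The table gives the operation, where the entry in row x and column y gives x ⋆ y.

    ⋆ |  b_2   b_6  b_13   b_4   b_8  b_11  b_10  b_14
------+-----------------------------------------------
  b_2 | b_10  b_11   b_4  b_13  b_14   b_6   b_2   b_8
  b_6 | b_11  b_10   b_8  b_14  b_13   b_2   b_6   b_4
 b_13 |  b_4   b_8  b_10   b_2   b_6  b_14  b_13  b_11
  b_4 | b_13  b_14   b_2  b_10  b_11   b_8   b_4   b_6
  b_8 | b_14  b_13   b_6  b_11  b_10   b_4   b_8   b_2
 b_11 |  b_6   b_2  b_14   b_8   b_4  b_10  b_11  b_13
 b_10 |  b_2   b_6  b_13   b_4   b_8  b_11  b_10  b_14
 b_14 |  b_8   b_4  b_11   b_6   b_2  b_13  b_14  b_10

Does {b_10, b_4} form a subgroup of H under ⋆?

Yes

{b_10, b_4} contains the identity b_10.
Checking products: every product of two elements of {b_10, b_4} (read from the table) lies in {b_10, b_4}, so the set is closed.
In a finite group, a nonempty closed subset is a subgroup. So {b_10, b_4} ≤ H.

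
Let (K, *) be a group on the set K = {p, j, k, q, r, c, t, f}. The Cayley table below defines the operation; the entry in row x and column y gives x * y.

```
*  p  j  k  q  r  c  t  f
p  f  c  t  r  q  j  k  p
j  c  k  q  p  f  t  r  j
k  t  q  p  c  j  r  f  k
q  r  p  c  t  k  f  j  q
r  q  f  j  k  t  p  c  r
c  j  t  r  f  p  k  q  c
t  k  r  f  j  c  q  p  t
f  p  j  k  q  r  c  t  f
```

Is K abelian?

Yes

Check whether the table is symmetric across its main diagonal.
Every entry (row x, col y) equals the entry (row y, col x), so K is abelian.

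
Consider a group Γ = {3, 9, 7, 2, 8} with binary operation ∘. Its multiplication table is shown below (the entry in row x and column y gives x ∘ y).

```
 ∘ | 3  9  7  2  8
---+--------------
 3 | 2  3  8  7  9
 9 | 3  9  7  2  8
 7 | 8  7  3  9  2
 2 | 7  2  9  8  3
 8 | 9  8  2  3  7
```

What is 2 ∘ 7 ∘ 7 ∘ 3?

2 ∘ 7 = 9
9 ∘ 7 = 7
7 ∘ 3 = 8

8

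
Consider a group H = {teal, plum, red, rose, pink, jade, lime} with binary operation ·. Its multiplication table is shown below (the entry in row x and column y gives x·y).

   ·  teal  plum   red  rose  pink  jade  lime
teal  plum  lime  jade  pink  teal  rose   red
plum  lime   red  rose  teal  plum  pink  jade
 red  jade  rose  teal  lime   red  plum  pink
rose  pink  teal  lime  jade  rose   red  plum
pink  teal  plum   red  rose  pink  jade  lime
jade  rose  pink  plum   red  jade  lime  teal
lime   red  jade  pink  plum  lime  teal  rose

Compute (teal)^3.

teal^1 = teal
teal^2 = teal·teal = plum
teal^3 = plum·teal = lime

lime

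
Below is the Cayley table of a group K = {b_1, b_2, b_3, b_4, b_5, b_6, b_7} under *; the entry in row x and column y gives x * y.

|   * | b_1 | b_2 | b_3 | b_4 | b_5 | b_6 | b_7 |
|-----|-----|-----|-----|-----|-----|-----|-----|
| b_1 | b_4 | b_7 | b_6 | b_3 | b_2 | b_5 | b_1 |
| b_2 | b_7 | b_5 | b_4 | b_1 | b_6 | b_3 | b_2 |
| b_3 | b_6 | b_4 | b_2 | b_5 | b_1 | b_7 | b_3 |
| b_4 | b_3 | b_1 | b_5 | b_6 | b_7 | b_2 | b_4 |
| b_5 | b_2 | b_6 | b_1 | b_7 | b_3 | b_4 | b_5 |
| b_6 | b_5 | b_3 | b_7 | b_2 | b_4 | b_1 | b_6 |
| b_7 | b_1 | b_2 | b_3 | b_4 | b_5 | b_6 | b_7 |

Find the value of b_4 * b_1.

b_3

Read row b_4, column b_1: b_4 * b_1 = b_3.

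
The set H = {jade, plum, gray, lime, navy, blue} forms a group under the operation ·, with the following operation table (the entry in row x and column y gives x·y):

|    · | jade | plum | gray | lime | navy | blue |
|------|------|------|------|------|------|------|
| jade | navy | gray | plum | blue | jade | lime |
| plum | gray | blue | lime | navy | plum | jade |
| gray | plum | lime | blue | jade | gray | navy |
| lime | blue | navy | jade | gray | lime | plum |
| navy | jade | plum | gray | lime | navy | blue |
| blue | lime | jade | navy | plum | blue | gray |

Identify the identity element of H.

navy

The identity e satisfies e·x = x for all x, so its row in the table reproduces the column headers.
Row navy reads: jade, plum, gray, lime, navy, blue — exactly the header order. So navy is the identity.
(Structurally, H here is isomorphic to the cyclic group Z_6.)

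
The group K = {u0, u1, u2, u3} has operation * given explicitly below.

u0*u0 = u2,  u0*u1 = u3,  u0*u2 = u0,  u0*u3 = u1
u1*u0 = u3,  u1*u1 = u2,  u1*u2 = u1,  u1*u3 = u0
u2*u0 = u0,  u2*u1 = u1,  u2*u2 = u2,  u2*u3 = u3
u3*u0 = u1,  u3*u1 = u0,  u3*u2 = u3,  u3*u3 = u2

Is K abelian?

Check whether the table is symmetric across its main diagonal.
Every entry (row x, col y) equals the entry (row y, col x), so K is abelian.

Yes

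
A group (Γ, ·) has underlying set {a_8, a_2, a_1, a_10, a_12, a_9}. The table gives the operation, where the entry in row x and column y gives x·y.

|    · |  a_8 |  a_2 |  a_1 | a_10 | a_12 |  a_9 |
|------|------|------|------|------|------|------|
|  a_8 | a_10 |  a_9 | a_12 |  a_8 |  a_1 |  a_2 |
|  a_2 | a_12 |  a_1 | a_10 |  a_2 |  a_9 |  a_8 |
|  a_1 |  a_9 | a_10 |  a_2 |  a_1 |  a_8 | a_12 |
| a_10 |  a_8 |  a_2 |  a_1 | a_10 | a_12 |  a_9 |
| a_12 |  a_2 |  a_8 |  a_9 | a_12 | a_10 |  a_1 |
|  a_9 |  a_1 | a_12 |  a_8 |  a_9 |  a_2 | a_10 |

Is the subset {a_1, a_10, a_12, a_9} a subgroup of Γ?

No

a_1·a_1 = a_2, which is not in {a_1, a_10, a_12, a_9}.
The subset is not closed under ·, so it is not a subgroup.
(Structurally, Γ here is isomorphic to the symmetric group S_3.)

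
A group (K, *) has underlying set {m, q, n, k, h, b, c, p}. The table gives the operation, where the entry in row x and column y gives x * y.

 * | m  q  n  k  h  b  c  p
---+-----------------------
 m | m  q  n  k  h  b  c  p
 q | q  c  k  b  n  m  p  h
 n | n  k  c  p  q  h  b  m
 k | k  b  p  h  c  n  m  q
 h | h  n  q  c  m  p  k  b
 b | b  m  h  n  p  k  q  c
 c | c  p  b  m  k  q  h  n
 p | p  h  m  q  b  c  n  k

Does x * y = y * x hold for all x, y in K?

Yes

Check whether the table is symmetric across its main diagonal.
Every entry (row x, col y) equals the entry (row y, col x), so K is abelian.
(In fact K ≅ the cyclic group Z_8.)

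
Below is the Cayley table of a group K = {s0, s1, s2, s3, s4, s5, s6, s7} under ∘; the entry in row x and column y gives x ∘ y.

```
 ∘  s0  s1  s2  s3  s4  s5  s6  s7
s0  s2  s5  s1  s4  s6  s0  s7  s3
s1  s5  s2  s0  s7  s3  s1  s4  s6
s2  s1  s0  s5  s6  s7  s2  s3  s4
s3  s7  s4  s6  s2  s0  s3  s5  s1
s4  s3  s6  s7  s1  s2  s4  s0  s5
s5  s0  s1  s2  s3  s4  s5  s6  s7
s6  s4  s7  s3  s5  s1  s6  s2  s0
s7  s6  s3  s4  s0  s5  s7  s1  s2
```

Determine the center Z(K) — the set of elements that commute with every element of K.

{s2, s5}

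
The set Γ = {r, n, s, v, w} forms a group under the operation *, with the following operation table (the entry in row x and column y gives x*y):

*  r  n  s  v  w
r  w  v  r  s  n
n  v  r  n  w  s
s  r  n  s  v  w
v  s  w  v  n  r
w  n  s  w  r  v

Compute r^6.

r

r^1 = r
r^2 = r*r = w
r^3 = w*r = n
r^4 = n*r = v
r^5 = v*r = s
r^6 = s*r = r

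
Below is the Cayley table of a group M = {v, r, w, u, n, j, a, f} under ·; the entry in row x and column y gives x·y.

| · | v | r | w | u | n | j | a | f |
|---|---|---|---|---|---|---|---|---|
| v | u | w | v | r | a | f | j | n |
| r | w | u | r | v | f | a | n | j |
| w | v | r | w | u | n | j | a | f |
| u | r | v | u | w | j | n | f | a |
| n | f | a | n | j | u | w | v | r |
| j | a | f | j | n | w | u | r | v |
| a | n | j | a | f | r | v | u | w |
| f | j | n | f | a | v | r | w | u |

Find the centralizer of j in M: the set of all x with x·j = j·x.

Compare row j with column j entry by entry.
u·j = n = j·u, so u commutes with j.
v·j = f but j·v = a, so v does not.
Collecting the elements that commute with j: C(j) = {j, n, u, w}.

{j, n, u, w}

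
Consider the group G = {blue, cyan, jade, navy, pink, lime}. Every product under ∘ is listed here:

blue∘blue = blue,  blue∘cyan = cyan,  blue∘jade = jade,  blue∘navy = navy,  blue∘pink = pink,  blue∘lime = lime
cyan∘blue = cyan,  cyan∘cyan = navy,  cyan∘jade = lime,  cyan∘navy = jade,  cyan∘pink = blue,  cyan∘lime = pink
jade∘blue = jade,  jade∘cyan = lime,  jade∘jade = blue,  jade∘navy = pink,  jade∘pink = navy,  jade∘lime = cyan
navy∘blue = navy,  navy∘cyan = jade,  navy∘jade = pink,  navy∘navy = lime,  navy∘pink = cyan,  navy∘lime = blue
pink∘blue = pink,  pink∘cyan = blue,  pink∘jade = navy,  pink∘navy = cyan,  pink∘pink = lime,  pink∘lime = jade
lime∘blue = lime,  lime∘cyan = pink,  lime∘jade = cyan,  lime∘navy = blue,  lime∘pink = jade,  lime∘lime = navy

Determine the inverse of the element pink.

First locate the identity: row blue matches the header, so blue is the identity.
Scan row pink for blue: pink ∘ cyan = blue. Hence pink^(-1) = cyan.

cyan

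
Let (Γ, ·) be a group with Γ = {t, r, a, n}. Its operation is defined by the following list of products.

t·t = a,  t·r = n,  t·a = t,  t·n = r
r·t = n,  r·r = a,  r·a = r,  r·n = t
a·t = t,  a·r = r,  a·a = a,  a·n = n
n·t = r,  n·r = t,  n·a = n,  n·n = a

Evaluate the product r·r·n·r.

t

r·r = a
a·n = n
n·r = t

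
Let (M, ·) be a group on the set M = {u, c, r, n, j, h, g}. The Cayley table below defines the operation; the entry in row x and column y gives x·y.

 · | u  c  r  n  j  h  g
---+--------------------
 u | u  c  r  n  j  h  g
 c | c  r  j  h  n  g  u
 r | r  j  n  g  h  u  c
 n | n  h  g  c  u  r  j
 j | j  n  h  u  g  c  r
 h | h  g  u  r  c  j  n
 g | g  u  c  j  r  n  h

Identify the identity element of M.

The identity e satisfies e·x = x for all x, so its row in the table reproduces the column headers.
Row u reads: u, c, r, n, j, h, g — exactly the header order. So u is the identity.
(Structurally, M here is isomorphic to the cyclic group Z_7.)

u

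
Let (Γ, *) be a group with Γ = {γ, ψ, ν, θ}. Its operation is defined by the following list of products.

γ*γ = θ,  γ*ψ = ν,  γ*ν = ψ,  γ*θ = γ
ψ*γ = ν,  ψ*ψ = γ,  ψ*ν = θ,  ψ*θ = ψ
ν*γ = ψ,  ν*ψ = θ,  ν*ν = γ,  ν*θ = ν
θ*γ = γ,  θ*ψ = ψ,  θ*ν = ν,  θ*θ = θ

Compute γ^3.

γ^1 = γ
γ^2 = γ * γ = θ
γ^3 = θ * γ = γ

γ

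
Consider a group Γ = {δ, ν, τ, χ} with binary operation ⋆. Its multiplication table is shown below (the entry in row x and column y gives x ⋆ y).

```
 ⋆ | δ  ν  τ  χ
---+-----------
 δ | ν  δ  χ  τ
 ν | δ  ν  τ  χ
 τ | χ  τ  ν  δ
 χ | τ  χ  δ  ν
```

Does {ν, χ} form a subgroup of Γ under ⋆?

{ν, χ} contains the identity ν.
Checking products: every product of two elements of {ν, χ} (read from the table) lies in {ν, χ}, so the set is closed.
In a finite group, a nonempty closed subset is a subgroup. So {ν, χ} ≤ Γ.

Yes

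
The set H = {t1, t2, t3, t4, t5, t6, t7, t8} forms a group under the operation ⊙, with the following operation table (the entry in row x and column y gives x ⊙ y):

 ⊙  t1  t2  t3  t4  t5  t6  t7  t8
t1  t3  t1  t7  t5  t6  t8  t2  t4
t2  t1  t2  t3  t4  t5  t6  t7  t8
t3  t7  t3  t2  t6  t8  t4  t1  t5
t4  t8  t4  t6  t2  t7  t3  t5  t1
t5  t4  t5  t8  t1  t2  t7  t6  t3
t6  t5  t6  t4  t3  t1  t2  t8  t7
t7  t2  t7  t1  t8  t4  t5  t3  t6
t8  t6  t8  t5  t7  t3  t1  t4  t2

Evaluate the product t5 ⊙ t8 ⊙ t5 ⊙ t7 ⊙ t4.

t2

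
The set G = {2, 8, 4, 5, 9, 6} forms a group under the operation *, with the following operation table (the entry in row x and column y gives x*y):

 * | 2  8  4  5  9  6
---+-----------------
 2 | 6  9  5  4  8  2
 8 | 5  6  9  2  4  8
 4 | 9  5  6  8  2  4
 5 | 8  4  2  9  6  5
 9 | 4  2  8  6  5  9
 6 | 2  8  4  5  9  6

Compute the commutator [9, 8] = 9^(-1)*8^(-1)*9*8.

Identity is 6; from the table 9^(-1) = 5 and 8^(-1) = 8.
5*8 = 4
4*9 = 2
2*8 = 9

9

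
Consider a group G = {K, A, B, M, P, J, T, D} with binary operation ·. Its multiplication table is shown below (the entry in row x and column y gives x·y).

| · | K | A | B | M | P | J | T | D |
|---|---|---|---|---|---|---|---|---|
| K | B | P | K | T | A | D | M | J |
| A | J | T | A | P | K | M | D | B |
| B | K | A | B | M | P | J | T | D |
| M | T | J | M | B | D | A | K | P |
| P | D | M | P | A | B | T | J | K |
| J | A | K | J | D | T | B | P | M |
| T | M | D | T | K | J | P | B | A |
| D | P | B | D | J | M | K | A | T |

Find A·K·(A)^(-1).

The identity is B. In row A, the entry B sits in column D, so A^(-1) = D.
A·K = J
J·D = M

M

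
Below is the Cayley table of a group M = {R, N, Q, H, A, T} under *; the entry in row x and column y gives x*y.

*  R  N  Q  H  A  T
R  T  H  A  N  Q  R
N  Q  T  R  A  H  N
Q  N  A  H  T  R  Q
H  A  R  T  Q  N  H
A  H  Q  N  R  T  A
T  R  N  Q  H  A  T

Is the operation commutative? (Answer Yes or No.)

No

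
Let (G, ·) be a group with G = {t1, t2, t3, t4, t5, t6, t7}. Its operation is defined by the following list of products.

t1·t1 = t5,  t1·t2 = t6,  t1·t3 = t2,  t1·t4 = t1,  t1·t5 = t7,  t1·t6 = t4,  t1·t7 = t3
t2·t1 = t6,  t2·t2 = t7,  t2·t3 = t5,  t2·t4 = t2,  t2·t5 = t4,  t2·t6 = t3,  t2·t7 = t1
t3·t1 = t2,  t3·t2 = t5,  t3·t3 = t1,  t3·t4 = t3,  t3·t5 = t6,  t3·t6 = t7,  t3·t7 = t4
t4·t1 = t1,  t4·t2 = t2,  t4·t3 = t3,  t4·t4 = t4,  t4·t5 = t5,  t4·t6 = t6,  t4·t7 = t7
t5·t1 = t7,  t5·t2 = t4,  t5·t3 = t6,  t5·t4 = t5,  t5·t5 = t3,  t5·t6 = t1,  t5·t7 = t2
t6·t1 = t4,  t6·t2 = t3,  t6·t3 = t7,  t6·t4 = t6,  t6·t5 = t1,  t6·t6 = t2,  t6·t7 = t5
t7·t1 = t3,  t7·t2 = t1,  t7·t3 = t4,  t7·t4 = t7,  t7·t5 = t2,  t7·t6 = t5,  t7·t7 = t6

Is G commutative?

Yes

Check whether the table is symmetric across its main diagonal.
Every entry (row x, col y) equals the entry (row y, col x), so G is abelian.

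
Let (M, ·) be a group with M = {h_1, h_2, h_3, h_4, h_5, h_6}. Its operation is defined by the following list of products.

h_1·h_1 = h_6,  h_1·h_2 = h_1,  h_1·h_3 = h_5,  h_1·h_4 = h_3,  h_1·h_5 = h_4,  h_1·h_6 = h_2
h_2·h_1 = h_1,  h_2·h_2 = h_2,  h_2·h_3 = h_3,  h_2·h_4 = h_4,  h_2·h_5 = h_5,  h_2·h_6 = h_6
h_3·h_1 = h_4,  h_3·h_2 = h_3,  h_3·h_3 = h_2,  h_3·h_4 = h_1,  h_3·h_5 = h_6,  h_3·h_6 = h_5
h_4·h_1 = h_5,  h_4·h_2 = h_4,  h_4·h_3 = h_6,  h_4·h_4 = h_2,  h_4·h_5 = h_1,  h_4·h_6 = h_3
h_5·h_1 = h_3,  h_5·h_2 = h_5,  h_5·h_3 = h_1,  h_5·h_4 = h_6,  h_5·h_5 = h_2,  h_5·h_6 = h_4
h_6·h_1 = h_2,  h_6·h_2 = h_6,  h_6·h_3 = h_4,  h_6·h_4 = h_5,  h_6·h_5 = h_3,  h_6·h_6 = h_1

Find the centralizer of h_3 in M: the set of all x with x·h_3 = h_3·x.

{h_2, h_3}

Compare row h_3 with column h_3 entry by entry.
h_4·h_3 = h_6 but h_3·h_4 = h_1, so h_4 does not.
Collecting the elements that commute with h_3: C(h_3) = {h_2, h_3}.
(Structurally, M here is isomorphic to the symmetric group S_3.)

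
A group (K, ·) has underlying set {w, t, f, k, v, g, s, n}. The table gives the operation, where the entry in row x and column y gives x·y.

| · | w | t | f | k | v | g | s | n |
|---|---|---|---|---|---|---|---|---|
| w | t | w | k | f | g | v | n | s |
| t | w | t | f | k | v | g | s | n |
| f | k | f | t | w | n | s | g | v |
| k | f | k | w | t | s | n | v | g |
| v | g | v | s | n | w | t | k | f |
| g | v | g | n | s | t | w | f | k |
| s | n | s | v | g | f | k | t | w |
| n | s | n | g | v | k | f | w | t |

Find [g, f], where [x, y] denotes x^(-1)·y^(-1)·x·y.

w

Identity is t; from the table g^(-1) = v and f^(-1) = f.
v·f = s
s·g = k
k·f = w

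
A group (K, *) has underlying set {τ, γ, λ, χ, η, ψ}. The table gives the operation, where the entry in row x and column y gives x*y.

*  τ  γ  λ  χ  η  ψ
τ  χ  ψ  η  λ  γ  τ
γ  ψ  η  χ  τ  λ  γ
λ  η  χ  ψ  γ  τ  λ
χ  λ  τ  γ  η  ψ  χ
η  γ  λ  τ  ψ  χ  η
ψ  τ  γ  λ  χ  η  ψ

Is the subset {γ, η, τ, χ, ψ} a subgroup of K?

No

γ*η = λ, which is not in {γ, η, τ, χ, ψ}.
The subset is not closed under *, so it is not a subgroup.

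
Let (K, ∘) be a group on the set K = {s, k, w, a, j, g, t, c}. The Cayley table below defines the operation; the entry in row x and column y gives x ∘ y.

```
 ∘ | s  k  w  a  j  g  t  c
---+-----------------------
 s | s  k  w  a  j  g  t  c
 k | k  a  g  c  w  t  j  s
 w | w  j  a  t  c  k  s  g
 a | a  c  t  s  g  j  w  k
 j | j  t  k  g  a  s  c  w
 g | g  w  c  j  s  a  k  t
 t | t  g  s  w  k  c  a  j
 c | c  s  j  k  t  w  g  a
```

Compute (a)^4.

s

a^1 = a
a^2 = a ∘ a = s
a^3 = s ∘ a = a
a^4 = a ∘ a = s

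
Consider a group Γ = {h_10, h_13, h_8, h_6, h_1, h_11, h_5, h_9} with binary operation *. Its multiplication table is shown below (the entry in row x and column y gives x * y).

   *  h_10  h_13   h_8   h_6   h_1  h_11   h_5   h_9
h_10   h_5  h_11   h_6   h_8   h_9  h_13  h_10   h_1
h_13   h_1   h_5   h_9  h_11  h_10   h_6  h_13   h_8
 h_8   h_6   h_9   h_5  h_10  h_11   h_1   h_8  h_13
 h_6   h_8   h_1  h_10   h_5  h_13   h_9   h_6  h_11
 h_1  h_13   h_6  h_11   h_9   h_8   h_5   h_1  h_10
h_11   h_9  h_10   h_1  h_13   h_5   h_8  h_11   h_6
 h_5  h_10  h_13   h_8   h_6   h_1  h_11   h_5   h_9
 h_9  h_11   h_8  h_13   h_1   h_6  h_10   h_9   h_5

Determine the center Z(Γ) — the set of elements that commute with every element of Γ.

{h_5, h_8}

An element z is central iff its row equals its column in the table.
For h_9: h_9 * h_1 = h_6 ≠ h_10 = h_1 * h_9, so h_9 ∉ Z.
Checking each element this way leaves Z(Γ) = {h_5, h_8}.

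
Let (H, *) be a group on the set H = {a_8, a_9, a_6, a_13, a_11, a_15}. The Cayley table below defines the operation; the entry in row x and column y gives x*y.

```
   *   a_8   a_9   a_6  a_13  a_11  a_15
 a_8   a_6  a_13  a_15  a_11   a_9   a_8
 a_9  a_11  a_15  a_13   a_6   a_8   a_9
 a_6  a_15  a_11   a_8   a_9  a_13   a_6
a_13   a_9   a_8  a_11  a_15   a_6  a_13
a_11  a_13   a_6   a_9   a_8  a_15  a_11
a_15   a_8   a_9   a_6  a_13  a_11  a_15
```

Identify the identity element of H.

a_15

The identity e satisfies e*x = x for all x, so its row in the table reproduces the column headers.
Row a_15 reads: a_8, a_9, a_6, a_13, a_11, a_15 — exactly the header order. So a_15 is the identity.
(Structurally, H here is isomorphic to the symmetric group S_3.)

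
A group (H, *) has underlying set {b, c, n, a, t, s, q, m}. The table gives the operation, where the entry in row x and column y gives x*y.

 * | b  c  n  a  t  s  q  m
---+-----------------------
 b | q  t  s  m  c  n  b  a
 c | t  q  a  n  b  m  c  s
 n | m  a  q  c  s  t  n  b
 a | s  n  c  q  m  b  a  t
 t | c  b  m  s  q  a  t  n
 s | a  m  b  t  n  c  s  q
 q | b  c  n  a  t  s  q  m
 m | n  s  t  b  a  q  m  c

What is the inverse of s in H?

m

First locate the identity: row q matches the header, so q is the identity.
Scan row s for q: s*m = q. Hence s^(-1) = m.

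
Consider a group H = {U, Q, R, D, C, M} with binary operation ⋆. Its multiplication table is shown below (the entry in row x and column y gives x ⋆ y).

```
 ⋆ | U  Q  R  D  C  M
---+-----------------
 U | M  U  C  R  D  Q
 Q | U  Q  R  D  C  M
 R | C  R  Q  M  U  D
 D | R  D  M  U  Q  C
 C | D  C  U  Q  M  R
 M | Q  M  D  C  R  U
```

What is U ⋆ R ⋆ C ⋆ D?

U ⋆ R = C
C ⋆ C = M
M ⋆ D = C

C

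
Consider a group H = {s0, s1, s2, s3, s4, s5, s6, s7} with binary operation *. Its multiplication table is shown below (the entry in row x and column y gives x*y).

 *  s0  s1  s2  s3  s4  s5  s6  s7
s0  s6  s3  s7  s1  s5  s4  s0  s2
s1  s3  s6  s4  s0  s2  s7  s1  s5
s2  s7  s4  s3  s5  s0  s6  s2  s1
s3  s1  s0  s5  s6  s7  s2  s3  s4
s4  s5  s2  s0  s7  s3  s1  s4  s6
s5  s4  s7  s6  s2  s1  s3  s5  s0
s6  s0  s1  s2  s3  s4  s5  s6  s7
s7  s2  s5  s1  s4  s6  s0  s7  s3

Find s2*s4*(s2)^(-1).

s4

The identity is s6. In row s2, the entry s6 sits in column s5, so s2^(-1) = s5.
s2*s4 = s0
s0*s5 = s4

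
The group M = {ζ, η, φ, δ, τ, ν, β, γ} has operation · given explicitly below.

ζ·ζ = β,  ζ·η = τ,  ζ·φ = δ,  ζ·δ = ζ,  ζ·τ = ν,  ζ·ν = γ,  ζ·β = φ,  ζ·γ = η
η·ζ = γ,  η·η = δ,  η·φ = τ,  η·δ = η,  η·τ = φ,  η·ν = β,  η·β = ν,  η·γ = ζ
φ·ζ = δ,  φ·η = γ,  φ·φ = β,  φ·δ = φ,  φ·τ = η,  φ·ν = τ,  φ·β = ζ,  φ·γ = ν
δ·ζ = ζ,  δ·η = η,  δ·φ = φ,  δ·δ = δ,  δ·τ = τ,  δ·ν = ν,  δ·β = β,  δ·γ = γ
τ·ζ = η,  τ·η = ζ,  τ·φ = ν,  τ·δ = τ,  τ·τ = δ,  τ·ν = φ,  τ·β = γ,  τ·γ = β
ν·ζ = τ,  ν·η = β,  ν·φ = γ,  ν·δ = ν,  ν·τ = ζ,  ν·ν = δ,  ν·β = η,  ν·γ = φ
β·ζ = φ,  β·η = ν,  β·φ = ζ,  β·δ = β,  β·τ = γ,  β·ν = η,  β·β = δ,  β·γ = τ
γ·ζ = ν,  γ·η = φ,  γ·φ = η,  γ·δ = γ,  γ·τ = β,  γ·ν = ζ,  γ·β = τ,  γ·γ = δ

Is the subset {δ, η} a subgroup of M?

Yes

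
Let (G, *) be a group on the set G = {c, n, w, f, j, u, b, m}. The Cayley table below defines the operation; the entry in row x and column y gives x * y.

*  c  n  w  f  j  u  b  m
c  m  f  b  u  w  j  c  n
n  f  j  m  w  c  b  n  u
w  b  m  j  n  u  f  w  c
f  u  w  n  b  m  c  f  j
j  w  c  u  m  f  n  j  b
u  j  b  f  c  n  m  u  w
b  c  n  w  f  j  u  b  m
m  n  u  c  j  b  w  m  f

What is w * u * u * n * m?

w * u = f
f * u = c
c * n = f
f * m = j

j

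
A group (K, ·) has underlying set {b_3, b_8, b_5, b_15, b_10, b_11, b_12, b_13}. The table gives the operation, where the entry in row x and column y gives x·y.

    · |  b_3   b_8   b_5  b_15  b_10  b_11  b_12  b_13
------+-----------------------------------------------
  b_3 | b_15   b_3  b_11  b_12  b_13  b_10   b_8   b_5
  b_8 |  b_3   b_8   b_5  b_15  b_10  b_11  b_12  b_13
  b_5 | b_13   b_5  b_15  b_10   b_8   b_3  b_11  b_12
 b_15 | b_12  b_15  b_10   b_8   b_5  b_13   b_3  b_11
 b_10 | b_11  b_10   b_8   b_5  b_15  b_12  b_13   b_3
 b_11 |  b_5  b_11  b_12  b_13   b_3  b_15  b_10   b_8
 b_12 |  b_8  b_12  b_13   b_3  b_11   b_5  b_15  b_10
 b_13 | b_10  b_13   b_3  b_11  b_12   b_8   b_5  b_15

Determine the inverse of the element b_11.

b_13

First locate the identity: row b_8 matches the header, so b_8 is the identity.
Scan row b_11 for b_8: b_11·b_13 = b_8. Hence b_11^(-1) = b_13.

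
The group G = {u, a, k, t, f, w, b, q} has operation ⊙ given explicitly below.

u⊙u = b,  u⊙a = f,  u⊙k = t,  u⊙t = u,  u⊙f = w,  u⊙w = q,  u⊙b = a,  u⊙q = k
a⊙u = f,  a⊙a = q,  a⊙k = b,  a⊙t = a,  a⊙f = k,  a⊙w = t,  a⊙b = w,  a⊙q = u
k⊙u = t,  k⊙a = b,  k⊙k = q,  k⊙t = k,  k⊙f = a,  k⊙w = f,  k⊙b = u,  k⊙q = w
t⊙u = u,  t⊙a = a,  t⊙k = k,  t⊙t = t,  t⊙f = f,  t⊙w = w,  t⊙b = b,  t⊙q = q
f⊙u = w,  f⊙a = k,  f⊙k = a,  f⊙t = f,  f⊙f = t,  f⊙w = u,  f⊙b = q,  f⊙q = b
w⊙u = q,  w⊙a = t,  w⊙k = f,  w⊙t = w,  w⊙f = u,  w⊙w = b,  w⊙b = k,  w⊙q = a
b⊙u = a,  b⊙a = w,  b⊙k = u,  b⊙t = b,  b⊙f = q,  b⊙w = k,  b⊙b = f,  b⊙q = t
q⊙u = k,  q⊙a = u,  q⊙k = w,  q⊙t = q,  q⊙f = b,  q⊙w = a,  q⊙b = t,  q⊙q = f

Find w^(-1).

a

First locate the identity: row t matches the header, so t is the identity.
Scan row w for t: w ⊙ a = t. Hence w^(-1) = a.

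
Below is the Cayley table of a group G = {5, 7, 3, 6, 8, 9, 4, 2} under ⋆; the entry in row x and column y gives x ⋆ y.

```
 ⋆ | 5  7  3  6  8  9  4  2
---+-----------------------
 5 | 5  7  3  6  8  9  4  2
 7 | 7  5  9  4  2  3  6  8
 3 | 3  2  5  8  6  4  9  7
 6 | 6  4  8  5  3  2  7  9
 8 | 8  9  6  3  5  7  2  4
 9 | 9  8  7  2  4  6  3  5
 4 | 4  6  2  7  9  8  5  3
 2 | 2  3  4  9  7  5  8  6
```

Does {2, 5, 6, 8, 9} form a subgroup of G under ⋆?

2 ⋆ 8 = 7, which is not in {2, 5, 6, 8, 9}.
The subset is not closed under ⋆, so it is not a subgroup.

No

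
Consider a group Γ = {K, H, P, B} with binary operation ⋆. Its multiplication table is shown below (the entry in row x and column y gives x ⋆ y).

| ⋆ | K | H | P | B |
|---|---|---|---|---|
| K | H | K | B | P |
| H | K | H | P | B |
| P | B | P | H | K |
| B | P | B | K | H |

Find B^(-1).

First locate the identity: row H matches the header, so H is the identity.
Scan row B for H: B ⋆ B = H. Hence B^(-1) = B.

B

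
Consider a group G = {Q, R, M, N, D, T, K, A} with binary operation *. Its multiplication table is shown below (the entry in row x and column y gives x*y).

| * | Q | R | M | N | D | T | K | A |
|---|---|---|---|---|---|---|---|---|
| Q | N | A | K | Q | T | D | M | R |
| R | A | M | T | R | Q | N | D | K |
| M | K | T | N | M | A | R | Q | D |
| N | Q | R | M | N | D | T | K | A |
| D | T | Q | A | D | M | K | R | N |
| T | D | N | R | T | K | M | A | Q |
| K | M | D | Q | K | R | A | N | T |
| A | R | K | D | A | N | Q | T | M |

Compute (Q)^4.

Q^1 = Q
Q^2 = Q*Q = N
Q^3 = N*Q = Q
Q^4 = Q*Q = N

N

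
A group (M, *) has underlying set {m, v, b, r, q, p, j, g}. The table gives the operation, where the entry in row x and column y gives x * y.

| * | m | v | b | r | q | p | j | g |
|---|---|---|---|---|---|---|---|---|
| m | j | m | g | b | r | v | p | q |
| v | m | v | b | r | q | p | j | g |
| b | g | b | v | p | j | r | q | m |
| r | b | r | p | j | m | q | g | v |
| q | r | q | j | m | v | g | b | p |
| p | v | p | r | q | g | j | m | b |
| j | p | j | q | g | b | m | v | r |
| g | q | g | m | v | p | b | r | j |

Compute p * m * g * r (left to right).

p * m = v
v * g = g
g * r = v

v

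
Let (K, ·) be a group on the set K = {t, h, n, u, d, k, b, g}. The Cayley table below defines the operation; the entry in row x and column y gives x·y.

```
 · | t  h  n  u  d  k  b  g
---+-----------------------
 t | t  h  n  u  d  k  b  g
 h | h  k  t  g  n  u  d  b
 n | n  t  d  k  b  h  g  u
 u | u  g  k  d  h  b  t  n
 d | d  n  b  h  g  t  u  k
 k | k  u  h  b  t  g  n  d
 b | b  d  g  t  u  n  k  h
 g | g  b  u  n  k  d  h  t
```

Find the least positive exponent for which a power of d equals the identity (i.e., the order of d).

4

The identity element is t (its row matches the header).
d^1 = d
d^2 = d·d = g
d^3 = g·d = k
d^4 = k·d = t
The first power of d equal to the identity is d^4, so ord(d) = 4.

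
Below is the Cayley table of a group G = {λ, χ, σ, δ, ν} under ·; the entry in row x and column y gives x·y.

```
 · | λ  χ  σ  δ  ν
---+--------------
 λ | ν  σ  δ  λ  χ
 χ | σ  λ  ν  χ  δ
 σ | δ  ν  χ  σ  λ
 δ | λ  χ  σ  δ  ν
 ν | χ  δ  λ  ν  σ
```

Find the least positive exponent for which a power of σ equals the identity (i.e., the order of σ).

The identity element is δ (its row matches the header).
σ^1 = σ
σ^2 = σ·σ = χ
σ^3 = χ·σ = ν
σ^4 = ν·σ = λ
σ^5 = λ·σ = δ
The first power of σ equal to the identity is σ^5, so ord(σ) = 5.

5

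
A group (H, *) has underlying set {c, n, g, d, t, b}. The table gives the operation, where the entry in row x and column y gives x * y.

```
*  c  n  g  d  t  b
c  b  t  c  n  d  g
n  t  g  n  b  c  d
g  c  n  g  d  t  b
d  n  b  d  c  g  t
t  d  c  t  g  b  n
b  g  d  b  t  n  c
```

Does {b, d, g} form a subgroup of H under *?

No

b * b = c, which is not in {b, d, g}.
The subset is not closed under *, so it is not a subgroup.
(Structurally, H here is isomorphic to the cyclic group Z_6.)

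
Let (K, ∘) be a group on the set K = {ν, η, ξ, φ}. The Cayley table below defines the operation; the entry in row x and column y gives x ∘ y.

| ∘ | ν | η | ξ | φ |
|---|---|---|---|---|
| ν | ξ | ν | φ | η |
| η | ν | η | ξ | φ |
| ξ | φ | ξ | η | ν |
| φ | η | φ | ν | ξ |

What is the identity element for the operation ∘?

The identity e satisfies e ∘ x = x for all x, so its row in the table reproduces the column headers.
Row η reads: ν, η, ξ, φ — exactly the header order. So η is the identity.

η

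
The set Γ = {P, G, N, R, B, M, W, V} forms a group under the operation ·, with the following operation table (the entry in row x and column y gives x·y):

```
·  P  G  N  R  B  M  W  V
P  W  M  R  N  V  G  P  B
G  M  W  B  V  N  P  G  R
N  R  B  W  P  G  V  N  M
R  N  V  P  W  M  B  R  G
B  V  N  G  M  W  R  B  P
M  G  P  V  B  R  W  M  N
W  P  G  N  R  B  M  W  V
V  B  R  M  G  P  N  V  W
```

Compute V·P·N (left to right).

V·P = B
B·N = G
(Structurally, Γ here is isomorphic to the elementary abelian group (Z_2)^3.)

G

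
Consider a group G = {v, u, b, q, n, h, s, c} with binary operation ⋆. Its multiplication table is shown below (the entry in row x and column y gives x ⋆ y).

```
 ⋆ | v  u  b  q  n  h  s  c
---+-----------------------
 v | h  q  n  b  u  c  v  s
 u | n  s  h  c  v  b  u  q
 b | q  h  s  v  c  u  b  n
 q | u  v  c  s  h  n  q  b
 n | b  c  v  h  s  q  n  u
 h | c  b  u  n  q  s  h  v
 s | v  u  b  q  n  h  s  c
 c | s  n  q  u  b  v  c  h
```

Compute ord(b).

2

The identity element is s (its row matches the header).
b^1 = b
b^2 = b ⋆ b = s
The first power of b equal to the identity is b^2, so ord(b) = 2.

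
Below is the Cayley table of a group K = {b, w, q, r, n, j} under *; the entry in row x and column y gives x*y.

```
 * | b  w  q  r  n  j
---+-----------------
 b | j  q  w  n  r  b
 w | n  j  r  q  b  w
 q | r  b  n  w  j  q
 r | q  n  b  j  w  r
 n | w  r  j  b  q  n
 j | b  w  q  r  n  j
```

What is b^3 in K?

b^1 = b
b^2 = b*b = j
b^3 = j*b = b

b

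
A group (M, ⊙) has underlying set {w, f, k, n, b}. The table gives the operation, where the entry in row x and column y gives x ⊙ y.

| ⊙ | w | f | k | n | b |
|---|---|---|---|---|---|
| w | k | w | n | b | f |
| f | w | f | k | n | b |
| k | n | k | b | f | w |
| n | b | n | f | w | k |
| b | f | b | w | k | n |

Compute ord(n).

The identity element is f (its row matches the header).
n^1 = n
n^2 = n ⊙ n = w
n^3 = w ⊙ n = b
n^4 = b ⊙ n = k
n^5 = k ⊙ n = f
The first power of n equal to the identity is n^5, so ord(n) = 5.

5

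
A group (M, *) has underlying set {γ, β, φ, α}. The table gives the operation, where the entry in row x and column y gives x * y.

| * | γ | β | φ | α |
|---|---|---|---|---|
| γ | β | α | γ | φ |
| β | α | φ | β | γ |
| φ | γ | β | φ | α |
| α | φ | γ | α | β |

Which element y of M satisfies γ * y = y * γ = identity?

α

First locate the identity: row φ matches the header, so φ is the identity.
Scan row γ for φ: γ * α = φ. Hence γ^(-1) = α.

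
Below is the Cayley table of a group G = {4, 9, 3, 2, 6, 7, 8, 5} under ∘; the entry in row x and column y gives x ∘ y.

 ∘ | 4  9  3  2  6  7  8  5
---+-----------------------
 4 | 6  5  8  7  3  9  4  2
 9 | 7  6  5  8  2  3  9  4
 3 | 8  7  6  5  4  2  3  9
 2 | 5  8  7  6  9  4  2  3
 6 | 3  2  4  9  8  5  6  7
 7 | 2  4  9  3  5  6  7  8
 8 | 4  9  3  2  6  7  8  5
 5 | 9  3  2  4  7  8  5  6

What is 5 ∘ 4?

Read row 5, column 4: 5 ∘ 4 = 9.

9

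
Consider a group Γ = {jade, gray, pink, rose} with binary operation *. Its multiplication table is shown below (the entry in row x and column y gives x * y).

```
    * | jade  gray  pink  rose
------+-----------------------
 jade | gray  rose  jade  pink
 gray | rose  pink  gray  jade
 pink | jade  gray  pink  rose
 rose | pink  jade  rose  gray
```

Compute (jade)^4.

jade^1 = jade
jade^2 = jade * jade = gray
jade^3 = gray * jade = rose
jade^4 = rose * jade = pink

pink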